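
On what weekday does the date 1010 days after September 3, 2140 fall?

Monday

First find the weekday of Sep 3, 2140. Doomsday rule: the anchor day for the 2100s is Sunday. For year 40: 40÷12 = 3 r 4, and 4÷4 = 1, so 3+4+1 = 8.
Sunday + 8 ≡ Monday — that's 2140's doomsday.
In September the doomsday date is Sep 5.
Sep 3 is 2 days before Sep 5; 2 mod 7 = 2, so Monday − 2 = Saturday.
1010 mod 7 = 2, so 1010 days after a Saturday is Saturday + 2 = Monday.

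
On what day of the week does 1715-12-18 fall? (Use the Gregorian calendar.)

Doomsday rule: the anchor day for the 1700s is Sunday. For year 15: 15÷12 = 1 r 3, and 3÷4 = 0, so 1+3+0 = 4.
Sunday + 4 ≡ Thursday — that's 1715's doomsday.
In December the doomsday date is Dec 12.
Dec 18 is 6 days after Dec 12; 6 mod 7 = 6, so Thursday + 6 = Wednesday.

Wednesday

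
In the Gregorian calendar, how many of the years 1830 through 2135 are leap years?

74

Multiples of 4 in [1830,2135]: 76.
Of those, multiples of 100: 3 (not leap unless ÷400).
Multiples of 400: 1.
Leap years = 76 − 3 + 1 = 74.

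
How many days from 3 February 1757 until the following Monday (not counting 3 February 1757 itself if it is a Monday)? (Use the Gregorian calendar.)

Feb 3, 1757 is a Thursday.
From Thursday to the next Monday is 4 days.

4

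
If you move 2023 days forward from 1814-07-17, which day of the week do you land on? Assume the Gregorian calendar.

Jul 17, 1814 is a Sunday.
2023 mod 7 = 0, so 2023 days after a Sunday is Sunday + 0 = Sunday.

Sunday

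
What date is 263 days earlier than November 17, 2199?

February 27, 2199

−17 → Oct 31, 2199 (end of Oct, 31 days; 246 left).
−31 → Sep 30, 2199 (end of Sep, 30 days; 215 left).
−30 → Aug 31, 2199 (end of Aug, 31 days; 185 left).
−31 → Jul 31, 2199 (end of Jul, 31 days; 154 left).
−31 → Jun 30, 2199 (end of Jun, 30 days; 123 left).
−30 → May 31, 2199 (end of May, 31 days; 93 left).
−31 → Apr 30, 2199 (end of Apr, 30 days; 62 left).
−30 → Mar 31, 2199 (end of Mar, 31 days; 32 left).
−31 → Feb 28, 2199 (end of Feb, 28 days; 1 left).
−1 → Feb 27, 2199.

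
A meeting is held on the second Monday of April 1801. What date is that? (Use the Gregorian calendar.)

April 1, 1801 is a Wednesday.
The first Monday is therefore April 6 (5 days later).
The second Monday is 6 + 1×7 = April 13.

April 13, 1801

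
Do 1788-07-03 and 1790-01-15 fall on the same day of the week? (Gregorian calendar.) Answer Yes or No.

From Jul 3, 1788 to Jan 15, 1790 is 561 days.
561 mod 7 = 1, so they are different weekdays.
(Jul 3, 1788 is a Thursday; Jan 15, 1790 is a Friday.)

No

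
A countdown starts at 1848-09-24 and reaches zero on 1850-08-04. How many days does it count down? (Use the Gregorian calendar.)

679

Sep 24, 1848 → Sep 24, 1849: 365 days.
Sep 24, 1849 → Oct 24, 1849: 30 days (September has 30).
Oct 24, 1849 → Nov 24, 1849: 31 days (October has 31).
Nov 24, 1849 → Dec 24, 1849: 30 days (November has 30).
Dec 24, 1849 → Jan 24, 1850: 31 days (December has 31).
Jan 24, 1850 → Feb 24, 1850: 31 days (January has 31).
Feb 24, 1850 → Mar 24, 1850: 28 days (February has 28).
Mar 24, 1850 → Apr 24, 1850: 31 days (March has 31).
Apr 24, 1850 → May 24, 1850: 30 days (April has 30).
May 24, 1850 → Jun 24, 1850: 31 days (May has 31).
Jun 24, 1850 → Jul 24, 1850: 30 days (June has 30).
Jul 24, 1850 → Aug 4, 1850: 11 days.
Total: 679 days.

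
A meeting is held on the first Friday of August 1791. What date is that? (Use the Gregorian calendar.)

August 1, 1791 is a Monday.
The first Friday is therefore August 5 (4 days later).

August 5, 1791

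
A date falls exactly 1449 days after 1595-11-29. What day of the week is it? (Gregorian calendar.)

Nov 29, 1595 is a Wednesday.
1449 mod 7 = 0, so 1449 days after a Wednesday is Wednesday + 0 = Wednesday.

Wednesday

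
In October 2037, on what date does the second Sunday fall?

October 1, 2037 is a Thursday.
The first Sunday is therefore October 4 (3 days later).
The second Sunday is 4 + 1×7 = October 11.

October 11, 2037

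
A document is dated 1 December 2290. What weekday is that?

Doomsday rule: the anchor day for the 2200s is Friday. For year 90: 90÷12 = 7 r 6, and 6÷4 = 1, so 7+6+1 = 14.
Friday + 14 ≡ Friday — that's 2290's doomsday.
In December the doomsday date is Dec 12.
Dec 1 is 11 days before Dec 12; 11 mod 7 = 4, so Friday − 4 = Monday.

Monday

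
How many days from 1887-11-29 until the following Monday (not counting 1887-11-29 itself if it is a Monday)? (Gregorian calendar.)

6

Nov 29, 1887 is a Tuesday.
From Tuesday to the next Monday is 6 days.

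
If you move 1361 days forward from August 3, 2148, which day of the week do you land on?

First find the weekday of Aug 3, 2148. Doomsday rule: the anchor day for the 2100s is Sunday. For year 48: 48÷12 = 4 r 0, and 0÷4 = 0, so 4+0+0 = 4.
Sunday + 4 ≡ Thursday — that's 2148's doomsday.
In August the doomsday date is Aug 8.
Aug 3 is 5 days before Aug 8; 5 mod 7 = 5, so Thursday − 5 = Saturday.
1361 mod 7 = 3, so 1361 days after a Saturday is Saturday + 3 = Tuesday.

Tuesday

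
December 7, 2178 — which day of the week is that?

Doomsday rule: the anchor day for the 2100s is Sunday. For year 78: 78÷12 = 6 r 6, and 6÷4 = 1, so 6+6+1 = 13.
Sunday + 13 ≡ Saturday — that's 2178's doomsday.
In December the doomsday date is Dec 12.
Dec 7 is 5 days before Dec 12; 5 mod 7 = 5, so Saturday − 5 = Monday.

Monday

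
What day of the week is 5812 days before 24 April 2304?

Friday

First find the weekday of Apr 24, 2304. Doomsday rule: the anchor day for the 2300s is Wednesday. For year 04: 4÷12 = 0 r 4, and 4÷4 = 1, so 0+4+1 = 5.
Wednesday + 5 ≡ Monday — that's 2304's doomsday.
In April the doomsday date is Apr 4.
Apr 24 is 20 days after Apr 4; 20 mod 7 = 6, so Monday + 6 = Sunday.
5812 mod 7 = 2, so 5812 days before a Sunday is Sunday − 2 = Friday.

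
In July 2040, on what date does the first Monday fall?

July 2, 2040

July 1, 2040 is a Sunday.
The first Monday is therefore July 2 (1 days later).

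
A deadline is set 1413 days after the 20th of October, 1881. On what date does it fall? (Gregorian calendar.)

+365 (one year) → Oct 20, 1882 (1048 left).
+365 (one year) → Oct 20, 1883 (683 left).
+366 (one year; includes Feb 29, 1884) → Oct 20, 1884 (317 left).
Oct has 31 days: +12 → Nov 1, 1884 (305 left).
Nov has 30 days: +30 → Dec 1, 1884 (275 left).
Dec has 31 days: +31 → Jan 1, 1885 (244 left).
Jan has 31 days: +31 → Feb 1, 1885 (213 left).
Feb has 28 days: +28 → Mar 1, 1885 (185 left).
Mar has 31 days: +31 → Apr 1, 1885 (154 left).
Apr has 30 days: +30 → May 1, 1885 (124 left).
May has 31 days: +31 → Jun 1, 1885 (93 left).
Jun has 30 days: +30 → Jul 1, 1885 (63 left).
Jul has 31 days: +31 → Aug 1, 1885 (32 left).
Aug has 31 days: +31 → Sep 1, 1885 (1 left).
+1 → Sep 2, 1885.

September 2, 1885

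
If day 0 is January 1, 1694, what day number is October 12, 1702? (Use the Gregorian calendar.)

Jan 1, 1694 → Jan 1, 1695: 365 days.
Jan 1, 1695 → Jan 1, 1696: 365 days.
Jan 1, 1696 → Jan 1, 1697: 366 days (Feb 29, 1696 is in that span).
Jan 1, 1697 → Jan 1, 1698: 365 days.
Jan 1, 1698 → Jan 1, 1699: 365 days.
Jan 1, 1699 → Jan 1, 1700: 365 days.
Jan 1, 1700 → Jan 1, 1701: 365 days.
Jan 1, 1701 → Jan 1, 1702: 365 days.
Jan 1, 1702 → Feb 1, 1702: 31 days (January has 31).
Feb 1, 1702 → Mar 1, 1702: 28 days (February has 28).
Mar 1, 1702 → Apr 1, 1702: 31 days (March has 31).
Apr 1, 1702 → May 1, 1702: 30 days (April has 30).
May 1, 1702 → Jun 1, 1702: 31 days (May has 31).
Jun 1, 1702 → Jul 1, 1702: 30 days (June has 30).
Jul 1, 1702 → Aug 1, 1702: 31 days (July has 31).
Aug 1, 1702 → Sep 1, 1702: 31 days (August has 31).
Sep 1, 1702 → Oct 1, 1702: 30 days (September has 30).
Oct 1, 1702 → Oct 12, 1702: 11 days.
Total: 3205 days.

3205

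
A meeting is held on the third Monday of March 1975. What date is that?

March 17, 1975

March 1, 1975 is a Saturday.
The first Monday is therefore March 3 (2 days later).
The third Monday is 3 + 2×7 = March 17.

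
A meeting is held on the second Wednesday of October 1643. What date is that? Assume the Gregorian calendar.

October 14, 1643

October 1, 1643 is a Thursday.
The first Wednesday is therefore October 7 (6 days later).
The second Wednesday is 7 + 1×7 = October 14.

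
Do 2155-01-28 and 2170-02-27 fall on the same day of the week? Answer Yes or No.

From Jan 28, 2155 to Feb 27, 2170 is 5509 days.
5509 mod 7 = 0, so they are the same weekday.
(Jan 28, 2155 is a Tuesday; Feb 27, 2170 is a Tuesday.)

Yes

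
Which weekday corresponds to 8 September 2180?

Doomsday rule: the anchor day for the 2100s is Sunday. For year 80: 80÷12 = 6 r 8, and 8÷4 = 2, so 6+8+2 = 16.
Sunday + 16 ≡ Tuesday — that's 2180's doomsday.
In September the doomsday date is Sep 5.
Sep 8 is 3 days after Sep 5; 3 mod 7 = 3, so Tuesday + 3 = Friday.

Friday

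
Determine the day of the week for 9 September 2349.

Friday

Doomsday rule: the anchor day for the 2300s is Wednesday. For year 49: 49÷12 = 4 r 1, and 1÷4 = 0, so 4+1+0 = 5.
Wednesday + 5 ≡ Monday — that's 2349's doomsday.
In September the doomsday date is Sep 5.
Sep 9 is 4 days after Sep 5; 4 mod 7 = 4, so Monday + 4 = Friday.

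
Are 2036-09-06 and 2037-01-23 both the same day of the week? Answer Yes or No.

From Sep 6, 2036 to Jan 23, 2037 is 139 days.
139 mod 7 = 6, so they are different weekdays.
(Sep 6, 2036 is a Saturday; Jan 23, 2037 is a Friday.)

No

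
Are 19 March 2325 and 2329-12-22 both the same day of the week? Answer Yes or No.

No

From Mar 19, 2325 to Dec 22, 2329 is 1739 days.
1739 mod 7 = 3, so they are different weekdays.
(Mar 19, 2325 is a Thursday; Dec 22, 2329 is a Sunday.)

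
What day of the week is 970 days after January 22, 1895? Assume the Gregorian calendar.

First find the weekday of Jan 22, 1895. Doomsday rule: the anchor day for the 1800s is Friday. For year 95: 95÷12 = 7 r 11, and 11÷4 = 2, so 7+11+2 = 20.
Friday + 20 ≡ Thursday — that's 1895's doomsday.
In January the doomsday date is Jan 3 (1895 is not a leap year).
Jan 22 is 19 days after Jan 3; 19 mod 7 = 5, so Thursday + 5 = Tuesday.
970 mod 7 = 4, so 970 days after a Tuesday is Tuesday + 4 = Saturday.

Saturday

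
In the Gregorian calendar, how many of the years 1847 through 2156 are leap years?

76

Multiples of 4 in [1847,2156]: 78.
Of those, multiples of 100: 3 (not leap unless ÷400).
Multiples of 400: 1.
Leap years = 78 − 3 + 1 = 76.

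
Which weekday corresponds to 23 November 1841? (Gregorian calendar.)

Tuesday

January 1, 1841 is a Friday.
Jan 1, 1841 → Feb 1, 1841: 31 days (January has 31).
Feb 1, 1841 → Mar 1, 1841: 28 days (February has 28).
Mar 1, 1841 → Apr 1, 1841: 31 days (March has 31).
Apr 1, 1841 → May 1, 1841: 30 days (April has 30).
May 1, 1841 → Jun 1, 1841: 31 days (May has 31).
Jun 1, 1841 → Jul 1, 1841: 30 days (June has 30).
Jul 1, 1841 → Aug 1, 1841: 31 days (July has 31).
Aug 1, 1841 → Sep 1, 1841: 31 days (August has 31).
Sep 1, 1841 → Oct 1, 1841: 30 days (September has 30).
Oct 1, 1841 → Nov 1, 1841: 31 days (October has 31).
Nov 1, 1841 → Nov 23, 1841: 22 days.
Total: 326 days.
326 mod 7 = 4, so Friday + 4 = Tuesday.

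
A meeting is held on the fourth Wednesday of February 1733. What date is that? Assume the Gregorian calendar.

February 1, 1733 is a Sunday.
The first Wednesday is therefore February 4 (3 days later).
The fourth Wednesday is 4 + 3×7 = February 25.

February 25, 1733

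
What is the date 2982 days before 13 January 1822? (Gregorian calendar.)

November 14, 1813

−365 (one year) → Jan 13, 1821 (2617 left).
−366 (one year; includes Feb 29, 1820) → Jan 13, 1820 (2251 left).
−365 (one year) → Jan 13, 1819 (1886 left).
−365 (one year) → Jan 13, 1818 (1521 left).
−365 (one year) → Jan 13, 1817 (1156 left).
−366 (one year; includes Feb 29, 1816) → Jan 13, 1816 (790 left).
−365 (one year) → Jan 13, 1815 (425 left).
−365 (one year) → Jan 13, 1814 (60 left).
−13 → Dec 31, 1813 (end of Dec, 31 days; 47 left).
−31 → Nov 30, 1813 (end of Nov, 30 days; 16 left).
−16 → Nov 14, 1813.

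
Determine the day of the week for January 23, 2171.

Doomsday rule: the anchor day for the 2100s is Sunday. For year 71: 71÷12 = 5 r 11, and 11÷4 = 2, so 5+11+2 = 18.
Sunday + 18 ≡ Thursday — that's 2171's doomsday.
In January the doomsday date is Jan 3 (2171 is not a leap year).
Jan 23 is 20 days after Jan 3; 20 mod 7 = 6, so Thursday + 6 = Wednesday.

Wednesday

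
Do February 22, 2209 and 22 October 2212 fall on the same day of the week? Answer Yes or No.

No

From Feb 22, 2209 to Oct 22, 2212 is 1338 days.
1338 mod 7 = 1, so they are different weekdays.
(Feb 22, 2209 is a Wednesday; Oct 22, 2212 is a Thursday.)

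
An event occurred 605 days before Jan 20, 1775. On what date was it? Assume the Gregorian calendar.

May 25, 1773

−365 (one year) → Jan 20, 1774 (240 left).
−20 → Dec 31, 1773 (end of Dec, 31 days; 220 left).
−31 → Nov 30, 1773 (end of Nov, 30 days; 189 left).
−30 → Oct 31, 1773 (end of Oct, 31 days; 159 left).
−31 → Sep 30, 1773 (end of Sep, 30 days; 128 left).
−30 → Aug 31, 1773 (end of Aug, 31 days; 98 left).
−31 → Jul 31, 1773 (end of Jul, 31 days; 67 left).
−31 → Jun 30, 1773 (end of Jun, 30 days; 36 left).
−30 → May 31, 1773 (end of May, 31 days; 6 left).
−6 → May 25, 1773.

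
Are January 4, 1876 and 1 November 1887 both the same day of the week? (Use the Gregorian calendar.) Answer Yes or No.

Yes

From Jan 4, 1876 to Nov 1, 1887 is 4319 days.
4319 mod 7 = 0, so they are the same weekday.
(Jan 4, 1876 is a Tuesday; Nov 1, 1887 is a Tuesday.)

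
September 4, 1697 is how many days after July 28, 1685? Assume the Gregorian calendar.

4421

Jul 28, 1685 → Jul 28, 1686: 365 days.
Jul 28, 1686 → Jul 28, 1687: 365 days.
Jul 28, 1687 → Jul 28, 1688: 366 days (Feb 29, 1688 is in that span).
Jul 28, 1688 → Jul 28, 1689: 365 days.
Jul 28, 1689 → Jul 28, 1690: 365 days.
Jul 28, 1690 → Jul 28, 1691: 365 days.
Jul 28, 1691 → Jul 28, 1692: 366 days (Feb 29, 1692 is in that span).
Jul 28, 1692 → Jul 28, 1693: 365 days.
Jul 28, 1693 → Jul 28, 1694: 365 days.
Jul 28, 1694 → Jul 28, 1695: 365 days.
Jul 28, 1695 → Jul 28, 1696: 366 days (Feb 29, 1696 is in that span).
Jul 28, 1696 → Jul 28, 1697: 365 days.
Jul 28, 1697 → Aug 28, 1697: 31 days (July has 31).
Aug 28, 1697 → Sep 4, 1697: 7 days.
Total: 4421 days.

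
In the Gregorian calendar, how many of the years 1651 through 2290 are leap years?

Multiples of 4 in [1651,2290]: 160.
Of those, multiples of 100: 6 (not leap unless ÷400).
Multiples of 400: 1.
Leap years = 160 − 6 + 1 = 155.

155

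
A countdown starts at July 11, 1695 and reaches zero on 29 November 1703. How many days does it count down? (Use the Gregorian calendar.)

Jul 11, 1695 → Jul 11, 1696: 366 days (Feb 29, 1696 is in that span).
Jul 11, 1696 → Jul 11, 1697: 365 days.
Jul 11, 1697 → Jul 11, 1698: 365 days.
Jul 11, 1698 → Jul 11, 1699: 365 days.
Jul 11, 1699 → Jul 11, 1700: 365 days.
Jul 11, 1700 → Jul 11, 1701: 365 days.
Jul 11, 1701 → Jul 11, 1702: 365 days.
Jul 11, 1702 → Jul 11, 1703: 365 days.
Jul 11, 1703 → Aug 11, 1703: 31 days (July has 31).
Aug 11, 1703 → Sep 11, 1703: 31 days (August has 31).
Sep 11, 1703 → Oct 11, 1703: 30 days (September has 30).
Oct 11, 1703 → Nov 11, 1703: 31 days (October has 31).
Nov 11, 1703 → Nov 29, 1703: 18 days.
Total: 3062 days.

3062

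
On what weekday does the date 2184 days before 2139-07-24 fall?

First find the weekday of Jul 24, 2139. Doomsday rule: the anchor day for the 2100s is Sunday. For year 39: 39÷12 = 3 r 3, and 3÷4 = 0, so 3+3+0 = 6.
Sunday + 6 ≡ Saturday — that's 2139's doomsday.
In July the doomsday date is Jul 11.
Jul 24 is 13 days after Jul 11; 13 mod 7 = 6, so Saturday + 6 = Friday.
2184 mod 7 = 0, so 2184 days before a Friday is Friday − 0 = Friday.

Friday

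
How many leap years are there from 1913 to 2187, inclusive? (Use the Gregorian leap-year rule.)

Multiples of 4 in [1913,2187]: 68.
Of those, multiples of 100: 2 (not leap unless ÷400).
Multiples of 400: 1.
Leap years = 68 − 2 + 1 = 67.

67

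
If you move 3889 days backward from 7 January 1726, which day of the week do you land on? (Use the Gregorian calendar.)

Jan 7, 1726 is a Monday.
3889 mod 7 = 4, so 3889 days before a Monday is Monday − 4 = Thursday.

Thursday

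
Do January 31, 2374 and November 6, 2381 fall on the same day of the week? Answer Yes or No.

From Jan 31, 2374 to Nov 6, 2381 is 2836 days.
2836 mod 7 = 1, so they are different weekdays.
(Jan 31, 2374 is a Thursday; Nov 6, 2381 is a Friday.)

No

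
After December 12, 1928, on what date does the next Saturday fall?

Dec 12, 1928 is a Wednesday.
From Wednesday to the next Saturday is 3 days.
Dec 12, 1928 + 3 = Dec 15, 1928.

December 15, 1928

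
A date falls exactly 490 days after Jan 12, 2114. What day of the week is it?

First find the weekday of Jan 12, 2114. Doomsday rule: the anchor day for the 2100s is Sunday. For year 14: 14÷12 = 1 r 2, and 2÷4 = 0, so 1+2+0 = 3.
Sunday + 3 ≡ Wednesday — that's 2114's doomsday.
In January the doomsday date is Jan 3 (2114 is not a leap year).
Jan 12 is 9 days after Jan 3; 9 mod 7 = 2, so Wednesday + 2 = Friday.
490 mod 7 = 0, so 490 days after a Friday is Friday + 0 = Friday.

Friday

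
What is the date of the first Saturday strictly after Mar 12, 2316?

Mar 12, 2316 is a Sunday.
From Sunday to the next Saturday is 6 days.
Mar 12, 2316 + 6 = Mar 18, 2316.

March 18, 2316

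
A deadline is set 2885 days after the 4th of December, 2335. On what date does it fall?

October 28, 2343

+366 (one year; includes Feb 29, 2336) → Dec 4, 2336 (2519 left).
+365 (one year) → Dec 4, 2337 (2154 left).
+365 (one year) → Dec 4, 2338 (1789 left).
+365 (one year) → Dec 4, 2339 (1424 left).
+366 (one year; includes Feb 29, 2340) → Dec 4, 2340 (1058 left).
+365 (one year) → Dec 4, 2341 (693 left).
+365 (one year) → Dec 4, 2342 (328 left).
Dec has 31 days: +28 → Jan 1, 2343 (300 left).
Jan has 31 days: +31 → Feb 1, 2343 (269 left).
Feb has 28 days: +28 → Mar 1, 2343 (241 left).
Mar has 31 days: +31 → Apr 1, 2343 (210 left).
Apr has 30 days: +30 → May 1, 2343 (180 left).
May has 31 days: +31 → Jun 1, 2343 (149 left).
Jun has 30 days: +30 → Jul 1, 2343 (119 left).
Jul has 31 days: +31 → Aug 1, 2343 (88 left).
Aug has 31 days: +31 → Sep 1, 2343 (57 left).
Sep has 30 days: +30 → Oct 1, 2343 (27 left).
+27 → Oct 28, 2343.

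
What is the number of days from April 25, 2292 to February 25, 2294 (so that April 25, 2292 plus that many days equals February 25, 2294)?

671

Apr 25, 2292 → Apr 25, 2293: 365 days.
Apr 25, 2293 → May 25, 2293: 30 days (April has 30).
May 25, 2293 → Jun 25, 2293: 31 days (May has 31).
Jun 25, 2293 → Jul 25, 2293: 30 days (June has 30).
Jul 25, 2293 → Aug 25, 2293: 31 days (July has 31).
Aug 25, 2293 → Sep 25, 2293: 31 days (August has 31).
Sep 25, 2293 → Oct 25, 2293: 30 days (September has 30).
Oct 25, 2293 → Nov 25, 2293: 31 days (October has 31).
Nov 25, 2293 → Dec 25, 2293: 30 days (November has 30).
Dec 25, 2293 → Jan 25, 2294: 31 days (December has 31).
Jan 25, 2294 → Feb 25, 2294: 31 days.
Total: 671 days.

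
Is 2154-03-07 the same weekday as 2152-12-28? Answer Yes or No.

From Dec 28, 2152 to Mar 7, 2154 is 434 days.
434 mod 7 = 0, so they are the same weekday.
(Dec 28, 2152 is a Thursday; Mar 7, 2154 is a Thursday.)

Yes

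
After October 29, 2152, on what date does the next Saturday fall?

Oct 29, 2152 is a Sunday.
From Sunday to the next Saturday is 6 days.
Oct 29, 2152 + 6 = Nov 4, 2152.

November 4, 2152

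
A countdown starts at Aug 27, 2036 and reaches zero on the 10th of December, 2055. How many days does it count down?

Aug 27, 2036 → Aug 27, 2037: 365 days.
Aug 27, 2037 → Aug 27, 2038: 365 days.
Aug 27, 2038 → Aug 27, 2039: 365 days.
Aug 27, 2039 → Aug 27, 2040: 366 days (Feb 29, 2040 is in that span).
Aug 27, 2040 → Aug 27, 2041: 365 days.
Aug 27, 2041 → Aug 27, 2042: 365 days.
Aug 27, 2042 → Aug 27, 2043: 365 days.
Aug 27, 2043 → Aug 27, 2044: 366 days (Feb 29, 2044 is in that span).
Aug 27, 2044 → Aug 27, 2045: 365 days.
Aug 27, 2045 → Aug 27, 2046: 365 days.
Aug 27, 2046 → Aug 27, 2047: 365 days.
Aug 27, 2047 → Aug 27, 2048: 366 days (Feb 29, 2048 is in that span).
Aug 27, 2048 → Aug 27, 2049: 365 days.
Aug 27, 2049 → Aug 27, 2050: 365 days.
Aug 27, 2050 → Aug 27, 2051: 365 days.
Aug 27, 2051 → Aug 27, 2052: 366 days (Feb 29, 2052 is in that span).
Aug 27, 2052 → Aug 27, 2053: 365 days.
Aug 27, 2053 → Aug 27, 2054: 365 days.
Aug 27, 2054 → Aug 27, 2055: 365 days.
Aug 27, 2055 → Sep 27, 2055: 31 days (August has 31).
Sep 27, 2055 → Oct 27, 2055: 30 days (September has 30).
Oct 27, 2055 → Nov 27, 2055: 31 days (October has 31).
Nov 27, 2055 → Dec 10, 2055: 13 days.
Total: 7044 days.

7044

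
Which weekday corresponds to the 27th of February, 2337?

Doomsday rule: the anchor day for the 2300s is Wednesday. For year 37: 37÷12 = 3 r 1, and 1÷4 = 0, so 3+1+0 = 4.
Wednesday + 4 ≡ Sunday — that's 2337's doomsday.
In February the doomsday date is Feb 28 (2337 is not a leap year).
Feb 27 is 1 day before Feb 28; 1 mod 7 = 1, so Sunday − 1 = Saturday.

Saturday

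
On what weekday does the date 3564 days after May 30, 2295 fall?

May 30, 2295 is a Thursday.
3564 mod 7 = 1, so 3564 days after a Thursday is Thursday + 1 = Friday.

Friday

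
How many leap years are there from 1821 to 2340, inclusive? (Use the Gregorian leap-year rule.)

126

Multiples of 4 in [1821,2340]: 130.
Of those, multiples of 100: 5 (not leap unless ÷400).
Multiples of 400: 1.
Leap years = 130 − 5 + 1 = 126.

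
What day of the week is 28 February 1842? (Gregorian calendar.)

January 1, 1842 is a Saturday.
Jan 1, 1842 → Feb 1, 1842: 31 days (January has 31).
Feb 1, 1842 → Feb 28, 1842: 27 days.
Total: 58 days.
58 mod 7 = 2, so Saturday + 2 = Monday.

Monday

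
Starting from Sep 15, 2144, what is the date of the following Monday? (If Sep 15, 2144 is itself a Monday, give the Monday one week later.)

September 21, 2144

Sep 15, 2144 is a Tuesday.
From Tuesday to the next Monday is 6 days.
Sep 15, 2144 + 6 = Sep 21, 2144.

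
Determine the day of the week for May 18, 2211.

Saturday

Doomsday rule: the anchor day for the 2200s is Friday. For year 11: 11÷12 = 0 r 11, and 11÷4 = 2, so 0+11+2 = 13.
Friday + 13 ≡ Thursday — that's 2211's doomsday.
In May the doomsday date is May 9.
May 18 is 9 days after May 9; 9 mod 7 = 2, so Thursday + 2 = Saturday.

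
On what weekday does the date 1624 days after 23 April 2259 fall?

Apr 23, 2259 is a Saturday.
1624 mod 7 = 0, so 1624 days after a Saturday is Saturday + 0 = Saturday.

Saturday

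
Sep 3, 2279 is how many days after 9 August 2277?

755

Aug 9, 2277 → Aug 9, 2278: 365 days.
Aug 9, 2278 → Sep 9, 2278: 31 days (August has 31).
Sep 9, 2278 → Oct 9, 2278: 30 days (September has 30).
Oct 9, 2278 → Nov 9, 2278: 31 days (October has 31).
Nov 9, 2278 → Dec 9, 2278: 30 days (November has 30).
Dec 9, 2278 → Jan 9, 2279: 31 days (December has 31).
Jan 9, 2279 → Feb 9, 2279: 31 days (January has 31).
Feb 9, 2279 → Mar 9, 2279: 28 days (February has 28).
Mar 9, 2279 → Apr 9, 2279: 31 days (March has 31).
Apr 9, 2279 → May 9, 2279: 30 days (April has 30).
May 9, 2279 → Jun 9, 2279: 31 days (May has 31).
Jun 9, 2279 → Jul 9, 2279: 30 days (June has 30).
Jul 9, 2279 → Aug 9, 2279: 31 days (July has 31).
Aug 9, 2279 → Sep 3, 2279: 25 days.
Total: 755 days.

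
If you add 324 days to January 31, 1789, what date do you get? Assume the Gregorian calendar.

Jan has 31 days: +1 → Feb 1, 1789 (323 left).
Feb has 28 days: +28 → Mar 1, 1789 (295 left).
Mar has 31 days: +31 → Apr 1, 1789 (264 left).
Apr has 30 days: +30 → May 1, 1789 (234 left).
May has 31 days: +31 → Jun 1, 1789 (203 left).
Jun has 30 days: +30 → Jul 1, 1789 (173 left).
Jul has 31 days: +31 → Aug 1, 1789 (142 left).
Aug has 31 days: +31 → Sep 1, 1789 (111 left).
Sep has 30 days: +30 → Oct 1, 1789 (81 left).
Oct has 31 days: +31 → Nov 1, 1789 (50 left).
Nov has 30 days: +30 → Dec 1, 1789 (20 left).
+20 → Dec 21, 1789.

December 21, 1789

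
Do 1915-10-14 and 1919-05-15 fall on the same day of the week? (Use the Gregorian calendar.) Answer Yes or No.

From Oct 14, 1915 to May 15, 1919 is 1309 days.
1309 mod 7 = 0, so they are the same weekday.
(Oct 14, 1915 is a Thursday; May 15, 1919 is a Thursday.)

Yes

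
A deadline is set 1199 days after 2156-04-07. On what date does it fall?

July 20, 2159

+365 (one year) → Apr 7, 2157 (834 left).
+365 (one year) → Apr 7, 2158 (469 left).
+365 (one year) → Apr 7, 2159 (104 left).
Apr has 30 days: +24 → May 1, 2159 (80 left).
May has 31 days: +31 → Jun 1, 2159 (49 left).
Jun has 30 days: +30 → Jul 1, 2159 (19 left).
+19 → Jul 20, 2159.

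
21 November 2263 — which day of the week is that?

Saturday

Doomsday rule: the anchor day for the 2200s is Friday. For year 63: 63÷12 = 5 r 3, and 3÷4 = 0, so 5+3+0 = 8.
Friday + 8 ≡ Saturday — that's 2263's doomsday.
In November the doomsday date is Nov 7.
Nov 21 is 14 days after Nov 7; 14 mod 7 = 0, so Saturday + 0 = Saturday.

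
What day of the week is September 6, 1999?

Monday

Doomsday rule: the anchor day for the 1900s is Wednesday. For year 99: 99÷12 = 8 r 3, and 3÷4 = 0, so 8+3+0 = 11.
Wednesday + 11 ≡ Sunday — that's 1999's doomsday.
In September the doomsday date is Sep 5.
Sep 6 is 1 day after Sep 5; 1 mod 7 = 1, so Sunday + 1 = Monday.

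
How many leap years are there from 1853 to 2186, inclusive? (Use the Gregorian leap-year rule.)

Multiples of 4 in [1853,2186]: 83.
Of those, multiples of 100: 3 (not leap unless ÷400).
Multiples of 400: 1.
Leap years = 83 − 3 + 1 = 81.

81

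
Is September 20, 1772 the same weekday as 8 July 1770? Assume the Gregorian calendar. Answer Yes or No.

Yes

From Jul 8, 1770 to Sep 20, 1772 is 805 days.
805 mod 7 = 0, so they are the same weekday.
(Jul 8, 1770 is a Sunday; Sep 20, 1772 is a Sunday.)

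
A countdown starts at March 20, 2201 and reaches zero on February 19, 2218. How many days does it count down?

Mar 20, 2201 → Mar 20, 2202: 365 days.
Mar 20, 2202 → Mar 20, 2203: 365 days.
Mar 20, 2203 → Mar 20, 2204: 366 days (Feb 29, 2204 is in that span).
Mar 20, 2204 → Mar 20, 2205: 365 days.
Mar 20, 2205 → Mar 20, 2206: 365 days.
Mar 20, 2206 → Mar 20, 2207: 365 days.
Mar 20, 2207 → Mar 20, 2208: 366 days (Feb 29, 2208 is in that span).
Mar 20, 2208 → Mar 20, 2209: 365 days.
Mar 20, 2209 → Mar 20, 2210: 365 days.
Mar 20, 2210 → Mar 20, 2211: 365 days.
Mar 20, 2211 → Mar 20, 2212: 366 days (Feb 29, 2212 is in that span).
Mar 20, 2212 → Mar 20, 2213: 365 days.
Mar 20, 2213 → Mar 20, 2214: 365 days.
Mar 20, 2214 → Mar 20, 2215: 365 days.
Mar 20, 2215 → Mar 20, 2216: 366 days (Feb 29, 2216 is in that span).
Mar 20, 2216 → Mar 20, 2217: 365 days.
Mar 20, 2217 → Apr 20, 2217: 31 days (March has 31).
Apr 20, 2217 → May 20, 2217: 30 days (April has 30).
May 20, 2217 → Jun 20, 2217: 31 days (May has 31).
Jun 20, 2217 → Jul 20, 2217: 30 days (June has 30).
Jul 20, 2217 → Aug 20, 2217: 31 days (July has 31).
Aug 20, 2217 → Sep 20, 2217: 31 days (August has 31).
Sep 20, 2217 → Oct 20, 2217: 30 days (September has 30).
Oct 20, 2217 → Nov 20, 2217: 31 days (October has 31).
Nov 20, 2217 → Dec 20, 2217: 30 days (November has 30).
Dec 20, 2217 → Jan 20, 2218: 31 days (December has 31).
Jan 20, 2218 → Feb 19, 2218: 30 days.
Total: 6180 days.

6180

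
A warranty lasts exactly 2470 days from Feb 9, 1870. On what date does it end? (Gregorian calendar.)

+365 (one year) → Feb 9, 1871 (2105 left).
+365 (one year) → Feb 9, 1872 (1740 left).
+366 (one year; includes Feb 29, 1872) → Feb 9, 1873 (1374 left).
+365 (one year) → Feb 9, 1874 (1009 left).
+365 (one year) → Feb 9, 1875 (644 left).
+365 (one year) → Feb 9, 1876 (279 left).
Feb has 29 days: +21 → Mar 1, 1876 (258 left).
Mar has 31 days: +31 → Apr 1, 1876 (227 left).
Apr has 30 days: +30 → May 1, 1876 (197 left).
May has 31 days: +31 → Jun 1, 1876 (166 left).
Jun has 30 days: +30 → Jul 1, 1876 (136 left).
Jul has 31 days: +31 → Aug 1, 1876 (105 left).
Aug has 31 days: +31 → Sep 1, 1876 (74 left).
Sep has 30 days: +30 → Oct 1, 1876 (44 left).
Oct has 31 days: +31 → Nov 1, 1876 (13 left).
+13 → Nov 14, 1876.

November 14, 1876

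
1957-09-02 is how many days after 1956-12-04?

Dec 4, 1956 → Jan 4, 1957: 31 days (December has 31).
Jan 4, 1957 → Feb 4, 1957: 31 days (January has 31).
Feb 4, 1957 → Mar 4, 1957: 28 days (February has 28).
Mar 4, 1957 → Apr 4, 1957: 31 days (March has 31).
Apr 4, 1957 → May 4, 1957: 30 days (April has 30).
May 4, 1957 → Jun 4, 1957: 31 days (May has 31).
Jun 4, 1957 → Jul 4, 1957: 30 days (June has 30).
Jul 4, 1957 → Aug 4, 1957: 31 days (July has 31).
Aug 4, 1957 → Sep 2, 1957: 29 days.
Total: 272 days.

272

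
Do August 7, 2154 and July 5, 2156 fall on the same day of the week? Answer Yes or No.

No

From Aug 7, 2154 to Jul 5, 2156 is 698 days.
698 mod 7 = 5, so they are different weekdays.
(Aug 7, 2154 is a Wednesday; Jul 5, 2156 is a Monday.)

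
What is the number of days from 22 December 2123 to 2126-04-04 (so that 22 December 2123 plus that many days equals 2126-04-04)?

Dec 22, 2123 → Dec 22, 2124: 366 days (Feb 29, 2124 is in that span).
Dec 22, 2124 → Dec 22, 2125: 365 days.
Dec 22, 2125 → Jan 22, 2126: 31 days (December has 31).
Jan 22, 2126 → Feb 22, 2126: 31 days (January has 31).
Feb 22, 2126 → Mar 22, 2126: 28 days (February has 28).
Mar 22, 2126 → Apr 4, 2126: 13 days.
Total: 834 days.

834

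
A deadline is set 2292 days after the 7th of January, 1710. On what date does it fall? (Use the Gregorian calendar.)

+365 (one year) → Jan 7, 1711 (1927 left).
+365 (one year) → Jan 7, 1712 (1562 left).
+366 (one year; includes Feb 29, 1712) → Jan 7, 1713 (1196 left).
+365 (one year) → Jan 7, 1714 (831 left).
+365 (one year) → Jan 7, 1715 (466 left).
+365 (one year) → Jan 7, 1716 (101 left).
Jan has 31 days: +25 → Feb 1, 1716 (76 left).
Feb has 29 days: +29 → Mar 1, 1716 (47 left).
Mar has 31 days: +31 → Apr 1, 1716 (16 left).
+16 → Apr 17, 1716.

April 17, 1716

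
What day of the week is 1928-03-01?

Thursday

January 1, 1928 is a Sunday.
Jan 1, 1928 → Feb 1, 1928: 31 days (January has 31).
Feb 1, 1928 → Mar 1, 1928: 29 days.
Total: 60 days.
60 mod 7 = 4, so Sunday + 4 = Thursday.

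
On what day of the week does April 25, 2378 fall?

Doomsday rule: the anchor day for the 2300s is Wednesday. For year 78: 78÷12 = 6 r 6, and 6÷4 = 1, so 6+6+1 = 13.
Wednesday + 13 ≡ Tuesday — that's 2378's doomsday.
In April the doomsday date is Apr 4.
Apr 25 is 21 days after Apr 4; 21 mod 7 = 0, so Tuesday + 0 = Tuesday.

Tuesday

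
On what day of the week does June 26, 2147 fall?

Monday

Doomsday rule: the anchor day for the 2100s is Sunday. For year 47: 47÷12 = 3 r 11, and 11÷4 = 2, so 3+11+2 = 16.
Sunday + 16 ≡ Tuesday — that's 2147's doomsday.
In June the doomsday date is Jun 6.
Jun 26 is 20 days after Jun 6; 20 mod 7 = 6, so Tuesday + 6 = Monday.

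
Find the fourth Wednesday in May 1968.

May 22, 1968

May 1, 1968 is a Wednesday.
The first Wednesday is therefore May 1 (same day).
The fourth Wednesday is 1 + 3×7 = May 22.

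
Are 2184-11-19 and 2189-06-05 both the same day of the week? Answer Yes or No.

Yes

From Nov 19, 2184 to Jun 5, 2189 is 1659 days.
1659 mod 7 = 0, so they are the same weekday.
(Nov 19, 2184 is a Friday; Jun 5, 2189 is a Friday.)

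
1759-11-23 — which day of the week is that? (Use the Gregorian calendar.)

Friday

Doomsday rule: the anchor day for the 1700s is Sunday. For year 59: 59÷12 = 4 r 11, and 11÷4 = 2, so 4+11+2 = 17.
Sunday + 17 ≡ Wednesday — that's 1759's doomsday.
In November the doomsday date is Nov 7.
Nov 23 is 16 days after Nov 7; 16 mod 7 = 2, so Wednesday + 2 = Friday.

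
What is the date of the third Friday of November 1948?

November 19, 1948

November 1, 1948 is a Monday.
The first Friday is therefore November 5 (4 days later).
The third Friday is 5 + 2×7 = November 19.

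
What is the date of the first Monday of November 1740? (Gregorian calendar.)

November 7, 1740

November 1, 1740 is a Tuesday.
The first Monday is therefore November 7 (6 days later).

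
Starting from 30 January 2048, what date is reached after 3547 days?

October 16, 2057

+366 (one year; includes Feb 29, 2048) → Jan 30, 2049 (3181 left).
+365 (one year) → Jan 30, 2050 (2816 left).
+365 (one year) → Jan 30, 2051 (2451 left).
+365 (one year) → Jan 30, 2052 (2086 left).
+366 (one year; includes Feb 29, 2052) → Jan 30, 2053 (1720 left).
+365 (one year) → Jan 30, 2054 (1355 left).
+365 (one year) → Jan 30, 2055 (990 left).
+365 (one year) → Jan 30, 2056 (625 left).
+366 (one year; includes Feb 29, 2056) → Jan 30, 2057 (259 left).
Jan has 31 days: +2 → Feb 1, 2057 (257 left).
Feb has 28 days: +28 → Mar 1, 2057 (229 left).
Mar has 31 days: +31 → Apr 1, 2057 (198 left).
Apr has 30 days: +30 → May 1, 2057 (168 left).
May has 31 days: +31 → Jun 1, 2057 (137 left).
Jun has 30 days: +30 → Jul 1, 2057 (107 left).
Jul has 31 days: +31 → Aug 1, 2057 (76 left).
Aug has 31 days: +31 → Sep 1, 2057 (45 left).
Sep has 30 days: +30 → Oct 1, 2057 (15 left).
+15 → Oct 16, 2057.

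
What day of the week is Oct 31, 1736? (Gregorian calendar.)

Doomsday rule: the anchor day for the 1700s is Sunday. For year 36: 36÷12 = 3 r 0, and 0÷4 = 0, so 3+0+0 = 3.
Sunday + 3 ≡ Wednesday — that's 1736's doomsday.
In October the doomsday date is Oct 10.
Oct 31 is 21 days after Oct 10; 21 mod 7 = 0, so Wednesday + 0 = Wednesday.

Wednesday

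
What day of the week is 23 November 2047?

Doomsday rule: the anchor day for the 2000s is Tuesday. For year 47: 47÷12 = 3 r 11, and 11÷4 = 2, so 3+11+2 = 16.
Tuesday + 16 ≡ Thursday — that's 2047's doomsday.
In November the doomsday date is Nov 7.
Nov 23 is 16 days after Nov 7; 16 mod 7 = 2, so Thursday + 2 = Saturday.

Saturday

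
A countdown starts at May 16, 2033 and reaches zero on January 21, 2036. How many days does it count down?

980

May 16, 2033 → May 16, 2034: 365 days.
May 16, 2034 → May 16, 2035: 365 days.
May 16, 2035 → Jun 16, 2035: 31 days (May has 31).
Jun 16, 2035 → Jul 16, 2035: 30 days (June has 30).
Jul 16, 2035 → Aug 16, 2035: 31 days (July has 31).
Aug 16, 2035 → Sep 16, 2035: 31 days (August has 31).
Sep 16, 2035 → Oct 16, 2035: 30 days (September has 30).
Oct 16, 2035 → Nov 16, 2035: 31 days (October has 31).
Nov 16, 2035 → Dec 16, 2035: 30 days (November has 30).
Dec 16, 2035 → Jan 16, 2036: 31 days (December has 31).
Jan 16, 2036 → Jan 21, 2036: 5 days.
Total: 980 days.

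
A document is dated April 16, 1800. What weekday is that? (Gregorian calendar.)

Doomsday rule: the anchor day for the 1800s is Friday. For year 00: 0÷12 = 0 r 0, and 0÷4 = 0, so 0+0+0 = 0.
Friday + 0 ≡ Friday — that's 1800's doomsday.
In April the doomsday date is Apr 4.
Apr 16 is 12 days after Apr 4; 12 mod 7 = 5, so Friday + 5 = Wednesday.

Wednesday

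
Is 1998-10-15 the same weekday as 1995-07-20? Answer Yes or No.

Yes

From Jul 20, 1995 to Oct 15, 1998 is 1183 days.
1183 mod 7 = 0, so they are the same weekday.
(Jul 20, 1995 is a Thursday; Oct 15, 1998 is a Thursday.)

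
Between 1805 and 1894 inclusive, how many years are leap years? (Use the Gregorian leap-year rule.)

22

Multiples of 4 in [1805,1894]: 22.
Of those, multiples of 100: 0 (not leap unless ÷400).
Multiples of 400: 0.
Leap years = 22 − 0 + 0 = 22.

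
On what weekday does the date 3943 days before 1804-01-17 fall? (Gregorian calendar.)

Sunday

Jan 17, 1804 is a Tuesday.
3943 mod 7 = 2, so 3943 days before a Tuesday is Tuesday − 2 = Sunday.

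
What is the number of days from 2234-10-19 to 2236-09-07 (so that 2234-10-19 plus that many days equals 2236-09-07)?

Oct 19, 2234 → Oct 19, 2235: 365 days.
Oct 19, 2235 → Nov 19, 2235: 31 days (October has 31).
Nov 19, 2235 → Dec 19, 2235: 30 days (November has 30).
Dec 19, 2235 → Jan 19, 2236: 31 days (December has 31).
Jan 19, 2236 → Feb 19, 2236: 31 days (January has 31).
Feb 19, 2236 → Mar 19, 2236: 29 days (February has 29).
Mar 19, 2236 → Apr 19, 2236: 31 days (March has 31).
Apr 19, 2236 → May 19, 2236: 30 days (April has 30).
May 19, 2236 → Jun 19, 2236: 31 days (May has 31).
Jun 19, 2236 → Jul 19, 2236: 30 days (June has 30).
Jul 19, 2236 → Aug 19, 2236: 31 days (July has 31).
Aug 19, 2236 → Sep 7, 2236: 19 days.
Total: 689 days.

689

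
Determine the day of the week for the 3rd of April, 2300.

Tuesday

Doomsday rule: the anchor day for the 2300s is Wednesday. For year 00: 0÷12 = 0 r 0, and 0÷4 = 0, so 0+0+0 = 0.
Wednesday + 0 ≡ Wednesday — that's 2300's doomsday.
In April the doomsday date is Apr 4.
Apr 3 is 1 day before Apr 4; 1 mod 7 = 1, so Wednesday − 1 = Tuesday.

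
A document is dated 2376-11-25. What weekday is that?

Doomsday rule: the anchor day for the 2300s is Wednesday. For year 76: 76÷12 = 6 r 4, and 4÷4 = 1, so 6+4+1 = 11.
Wednesday + 11 ≡ Sunday — that's 2376's doomsday.
In November the doomsday date is Nov 7.
Nov 25 is 18 days after Nov 7; 18 mod 7 = 4, so Sunday + 4 = Thursday.

Thursday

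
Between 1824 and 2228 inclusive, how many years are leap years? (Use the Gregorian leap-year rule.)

99

Multiples of 4 in [1824,2228]: 102.
Of those, multiples of 100: 4 (not leap unless ÷400).
Multiples of 400: 1.
Leap years = 102 − 4 + 1 = 99.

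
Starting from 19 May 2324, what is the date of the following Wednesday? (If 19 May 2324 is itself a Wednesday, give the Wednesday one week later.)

May 19, 2324 is a Monday.
From Monday to the next Wednesday is 2 days.
May 19, 2324 + 2 = May 21, 2324.

May 21, 2324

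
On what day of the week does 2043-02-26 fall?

Thursday

Doomsday rule: the anchor day for the 2000s is Tuesday. For year 43: 43÷12 = 3 r 7, and 7÷4 = 1, so 3+7+1 = 11.
Tuesday + 11 ≡ Saturday — that's 2043's doomsday.
In February the doomsday date is Feb 28 (2043 is not a leap year).
Feb 26 is 2 days before Feb 28; 2 mod 7 = 2, so Saturday − 2 = Thursday.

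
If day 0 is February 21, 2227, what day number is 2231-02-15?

1455

Feb 21, 2227 → Feb 21, 2228: 365 days.
Feb 21, 2228 → Feb 21, 2229: 366 days (Feb 29, 2228 is in that span).
Feb 21, 2229 → Feb 21, 2230: 365 days.
Feb 21, 2230 → Mar 21, 2230: 28 days (February has 28).
Mar 21, 2230 → Apr 21, 2230: 31 days (March has 31).
Apr 21, 2230 → May 21, 2230: 30 days (April has 30).
May 21, 2230 → Jun 21, 2230: 31 days (May has 31).
Jun 21, 2230 → Jul 21, 2230: 30 days (June has 30).
Jul 21, 2230 → Aug 21, 2230: 31 days (July has 31).
Aug 21, 2230 → Sep 21, 2230: 31 days (August has 31).
Sep 21, 2230 → Oct 21, 2230: 30 days (September has 30).
Oct 21, 2230 → Nov 21, 2230: 31 days (October has 31).
Nov 21, 2230 → Dec 21, 2230: 30 days (November has 30).
Dec 21, 2230 → Jan 21, 2231: 31 days (December has 31).
Jan 21, 2231 → Feb 15, 2231: 25 days.
Total: 1455 days.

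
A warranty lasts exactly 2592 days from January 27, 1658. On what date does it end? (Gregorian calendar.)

+365 (one year) → Jan 27, 1659 (2227 left).
+365 (one year) → Jan 27, 1660 (1862 left).
+366 (one year; includes Feb 29, 1660) → Jan 27, 1661 (1496 left).
+365 (one year) → Jan 27, 1662 (1131 left).
+365 (one year) → Jan 27, 1663 (766 left).
+365 (one year) → Jan 27, 1664 (401 left).
+366 (one year; includes Feb 29, 1664) → Jan 27, 1665 (35 left).
Jan has 31 days: +5 → Feb 1, 1665 (30 left).
Feb has 28 days: +28 → Mar 1, 1665 (2 left).
+2 → Mar 3, 1665.

March 3, 1665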